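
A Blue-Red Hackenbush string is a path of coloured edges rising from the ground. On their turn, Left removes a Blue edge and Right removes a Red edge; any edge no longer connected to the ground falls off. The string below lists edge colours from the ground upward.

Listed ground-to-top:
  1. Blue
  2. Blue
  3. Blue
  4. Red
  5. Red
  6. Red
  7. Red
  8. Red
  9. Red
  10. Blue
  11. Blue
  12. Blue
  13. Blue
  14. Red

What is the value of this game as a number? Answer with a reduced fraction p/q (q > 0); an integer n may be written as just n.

Build value(s[:k]) for k = 1..14, string s = Blue Blue Blue Red Red Red Red Red Red Blue Blue Blue Blue Red.
step 1: add Blue to get B; options L={ 0 } R={ (no moves) } gives 1
step 2: add Blue to get BB; options L={ 0, 1 } R={ (no moves) } gives 2
step 3: add Blue to get BBB; options L={ 0, 1, 2 } R={ (no moves) } gives 3
step 4: add Red to get BBBR; options L={ 0, 1, 2 } R={ 3 } gives 5/2
step 5: add Red to get BBBRR; options L={ 0, 1, 2 } R={ 5/2, 3 } gives 9/4
step 6: add Red to get BBBRRR; options L={ 0, 1, 2 } R={ 9/4, 5/2, 3 } gives 17/8
step 7: add Red to get BBBRRRR; options L={ 0, 1, 2 } R={ 17/8, 9/4, 5/2, 3 } gives 33/16
step 8: add Red to get BBBRRRRR; options L={ 0, 1, 2 } R={ 33/16, 17/8, 9/4, 5/2, 3 } gives 65/32
step 9: add Red to get BBBRRRRRR; options L={ 0, 1, 2 } R={ 65/32, 33/16, 17/8, 9/4, 5/2, 3 } gives 129/64
step 10: add Blue to get BBBRRRRRRB; options L={ 0, 1, 2, 129/64 } R={ 65/32, 33/16, 17/8, 9/4, 5/2, 3 } gives 259/128
step 11: add Blue to get BBBRRRRRRBB; options L={ 0, 1, 2, 129/64, 259/128 } R={ 65/32, 33/16, 17/8, 9/4, 5/2, 3 } gives 519/256
step 12: add Blue to get BBBRRRRRRBBB; options L={ 0, 1, 2, 129/64, 259/128, 519/256 } R={ 65/32, 33/16, 17/8, 9/4, 5/2, 3 } gives 1039/512
step 13: add Blue to get BBBRRRRRRBBBB; options L={ 0, 1, 2, 129/64, 259/128, 519/256, 1039/512 } R={ 65/32, 33/16, 17/8, 9/4, 5/2, 3 } gives 2079/1024
step 14: add Red to get BBBRRRRRRBBBBR; options L={ 0, 1, 2, 129/64, 259/128, 519/256, 1039/512 } R={ 2079/1024, 65/32, 33/16, 17/8, 9/4, 5/2, 3 } gives 4157/2048

4157/2048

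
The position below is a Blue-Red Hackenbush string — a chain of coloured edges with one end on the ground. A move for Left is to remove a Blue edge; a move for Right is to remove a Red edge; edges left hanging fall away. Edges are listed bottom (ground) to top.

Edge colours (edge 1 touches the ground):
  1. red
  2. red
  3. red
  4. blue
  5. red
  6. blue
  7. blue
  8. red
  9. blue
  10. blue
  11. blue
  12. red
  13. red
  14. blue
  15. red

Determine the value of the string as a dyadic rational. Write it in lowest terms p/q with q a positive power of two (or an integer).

-10523/4096

Build v(s[:k]) for k = 1..15, string s = red red red blue red blue blue red blue blue blue red red blue red.
v(r) = {  | 0 } — -1
v(rr) = {  | -1, 0 } — -2
v(rrr) = {  | -2, -1, 0 } — -3
v(rrrb) = { -3 | -2, -1, 0 } — -5/2
v(rrrbr) = { -3 | -5/2, -2, -1, 0 } — -11/4
v(rrrbrb) = { -3, -11/4 | -5/2, -2, -1, 0 } — -21/8
v(rrrbrbb) = { -3, -11/4, -21/8 | -5/2, -2, -1, 0 } — -41/16
v(rrrbrbbr) = { -3, -11/4, -21/8 | -41/16, -5/2, -2, -1, 0 } — -83/32
v(rrrbrbbrb) = { -3, -11/4, -21/8, -83/32 | -41/16, -5/2, -2, -1, 0 } — -165/64
v(rrrbrbbrbb) = { -3, -11/4, -21/8, -83/32, -165/64 | -41/16, -5/2, -2, -1, 0 } — -329/128
v(rrrbrbbrbbb) = { -3, -11/4, -21/8, -83/32, -165/64, -329/128 | -41/16, -5/2, -2, -1, 0 } — -657/256
v(rrrbrbbrbbbr) = { -3, -11/4, -21/8, -83/32, -165/64, -329/128 | -657/256, -41/16, -5/2, -2, -1, 0 } — -1315/512
v(rrrbrbbrbbbrr) = { -3, -11/4, -21/8, -83/32, -165/64, -329/128 | -1315/512, -657/256, -41/16, -5/2, -2, -1, 0 } — -2631/1024
v(rrrbrbbrbbbrrb) = { -3, -11/4, -21/8, -83/32, -165/64, -329/128, -2631/1024 | -1315/512, -657/256, -41/16, -5/2, -2, -1, 0 } — -5261/2048
v(rrrbrbbrbbbrrbr) = { -3, -11/4, -21/8, -83/32, -165/64, -329/128, -2631/1024 | -5261/2048, -1315/512, -657/256, -41/16, -5/2, -2, -1, 0 } — -10523/4096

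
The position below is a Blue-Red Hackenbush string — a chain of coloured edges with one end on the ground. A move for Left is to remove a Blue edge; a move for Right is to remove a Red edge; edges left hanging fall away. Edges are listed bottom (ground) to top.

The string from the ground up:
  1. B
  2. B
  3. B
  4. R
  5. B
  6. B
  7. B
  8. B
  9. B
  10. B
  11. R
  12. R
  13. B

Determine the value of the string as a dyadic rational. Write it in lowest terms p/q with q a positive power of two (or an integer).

Build G(s[:k]) for k = 1..13, string s = B B B R B B B B B B R R B.
G(B) = { 0 | (no moves) } = 1
G(BB) = { 0, 1 | (no moves) } = 2
G(BBB) = { 0, 1, 2 | (no moves) } = 3
G(BBBR) = { 0, 1, 2 | 3 } = 5/2
G(BBBRB) = { 0, 1, 2, 5/2 | 3 } = 11/4
G(BBBRBB) = { 0, 1, 2, 5/2, 11/4 | 3 } = 23/8
G(BBBRBBB) = { 0, 1, 2, 5/2, 11/4, 23/8 | 3 } = 47/16
G(BBBRBBBB) = { 0, 1, 2, 5/2, 11/4, 23/8, 47/16 | 3 } = 95/32
G(BBBRBBBBB) = { 0, 1, 2, 5/2, 11/4, 23/8, 47/16, 95/32 | 3 } = 191/64
G(BBBRBBBBBB) = { 0, 1, 2, 5/2, 11/4, 23/8, 47/16, 95/32, 191/64 | 3 } = 383/128
G(BBBRBBBBBBR) = { 0, 1, 2, 5/2, 11/4, 23/8, 47/16, 95/32, 191/64 | 383/128, 3 } = 765/256
G(BBBRBBBBBBRR) = { 0, 1, 2, 5/2, 11/4, 23/8, 47/16, 95/32, 191/64 | 765/256, 383/128, 3 } = 1529/512
G(BBBRBBBBBBRRB) = { 0, 1, 2, 5/2, 11/4, 23/8, 47/16, 95/32, 191/64, 1529/512 | 765/256, 383/128, 3 } = 3059/1024

3059/1024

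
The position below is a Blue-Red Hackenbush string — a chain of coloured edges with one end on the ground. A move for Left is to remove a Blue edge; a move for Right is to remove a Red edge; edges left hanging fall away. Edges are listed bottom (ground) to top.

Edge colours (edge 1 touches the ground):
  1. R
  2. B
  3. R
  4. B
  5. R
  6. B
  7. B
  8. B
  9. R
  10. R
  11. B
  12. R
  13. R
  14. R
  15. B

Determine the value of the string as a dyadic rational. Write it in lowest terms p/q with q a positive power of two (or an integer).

Prefix values for R B R B R B B B R R B R R R B via {L|R} + simplicity:
R: Left { none }, Right { 0 } = simplest -1
RB: Left { -1 }, Right { 0 } = simplest -1/2
RBR: Left { -1 }, Right { -1/2 0 } = simplest -3/4
RBRB: Left { -1 -3/4 }, Right { -1/2 0 } = simplest -5/8
RBRBR: Left { -1 -3/4 }, Right { -5/8 -1/2 0 } = simplest -11/16
RBRBRB: Left { -1 -3/4 -11/16 }, Right { -5/8 -1/2 0 } = simplest -21/32
RBRBRBB: Left { -1 -3/4 -11/16 -21/32 }, Right { -5/8 -1/2 0 } = simplest -41/64
RBRBRBBB: Left { -1 -3/4 -11/16 -21/32 -41/64 }, Right { -5/8 -1/2 0 } = simplest -81/128
RBRBRBBBR: Left { -1 -3/4 -11/16 -21/32 -41/64 }, Right { -81/128 -5/8 -1/2 0 } = simplest -163/256
RBRBRBBBRR: Left { -1 -3/4 -11/16 -21/32 -41/64 }, Right { -163/256 -81/128 -5/8 -1/2 0 } = simplest -327/512
RBRBRBBBRRB: Left { -1 -3/4 -11/16 -21/32 -41/64 -327/512 }, Right { -163/256 -81/128 -5/8 -1/2 0 } = simplest -653/1024
RBRBRBBBRRBR: Left { -1 -3/4 -11/16 -21/32 -41/64 -327/512 }, Right { -653/1024 -163/256 -81/128 -5/8 -1/2 0 } = simplest -1307/2048
RBRBRBBBRRBRR: Left { -1 -3/4 -11/16 -21/32 -41/64 -327/512 }, Right { -1307/2048 -653/1024 -163/256 -81/128 -5/8 -1/2 0 } = simplest -2615/4096
RBRBRBBBRRBRRR: Left { -1 -3/4 -11/16 -21/32 -41/64 -327/512 }, Right { -2615/4096 -1307/2048 -653/1024 -163/256 -81/128 -5/8 -1/2 0 } = simplest -5231/8192
RBRBRBBBRRBRRRB: Left { -1 -3/4 -11/16 -21/32 -41/64 -327/512 -5231/8192 }, Right { -2615/4096 -1307/2048 -653/1024 -163/256 -81/128 -5/8 -1/2 0 } = simplest -10461/16384

-10461/16384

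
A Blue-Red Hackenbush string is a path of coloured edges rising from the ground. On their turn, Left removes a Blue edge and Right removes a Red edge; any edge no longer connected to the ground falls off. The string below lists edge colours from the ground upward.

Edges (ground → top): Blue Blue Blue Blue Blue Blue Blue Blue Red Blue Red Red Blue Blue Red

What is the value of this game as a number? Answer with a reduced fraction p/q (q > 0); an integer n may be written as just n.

973/128

Build val(s[:k]) for k = 1..15, string s = Blue Blue Blue Blue Blue Blue Blue Blue Red Blue Red Red Blue Blue Red.
1 of 15 · B · max L 0 · min R +∞ = 1
2 of 15 · BB · max L 1 · min R +∞ = 2
3 of 15 · BBB · max L 2 · min R +∞ = 3
4 of 15 · BBBB · max L 3 · min R +∞ = 4
5 of 15 · BBBBB · max L 4 · min R +∞ = 5
6 of 15 · BBBBBB · max L 5 · min R +∞ = 6
7 of 15 · BBBBBBB · max L 6 · min R +∞ = 7
8 of 15 · BBBBBBBB · max L 7 · min R +∞ = 8
9 of 15 · BBBBBBBBR · max L 7 · min R 8 = 15/2
10 of 15 · BBBBBBBBRB · max L 15/2 · min R 8 = 31/4
11 of 15 · BBBBBBBBRBR · max L 15/2 · min R 31/4 = 61/8
12 of 15 · BBBBBBBBRBRR · max L 15/2 · min R 61/8 = 121/16
13 of 15 · BBBBBBBBRBRRB · max L 121/16 · min R 61/8 = 243/32
14 of 15 · BBBBBBBBRBRRBB · max L 243/32 · min R 61/8 = 487/64
15 of 15 · BBBBBBBBRBRRBBR · max L 243/32 · min R 487/64 = 973/128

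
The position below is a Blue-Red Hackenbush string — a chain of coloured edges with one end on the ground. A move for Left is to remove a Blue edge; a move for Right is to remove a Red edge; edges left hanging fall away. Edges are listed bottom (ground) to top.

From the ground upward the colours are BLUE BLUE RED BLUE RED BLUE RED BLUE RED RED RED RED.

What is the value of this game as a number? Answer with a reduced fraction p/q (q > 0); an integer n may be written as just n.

1697/1024

B: Left { 0 }, Right {  } ⇒ simplest 1
BB: Left { 0 1 }, Right {  } ⇒ simplest 2
BBR: Left { 0 1 }, Right { 2 } ⇒ simplest 3/2
BBRB: Left { 0 1 3/2 }, Right { 2 } ⇒ simplest 7/4
BBRBR: Left { 0 1 3/2 }, Right { 7/4 2 } ⇒ simplest 13/8
BBRBRB: Left { 0 1 3/2 13/8 }, Right { 7/4 2 } ⇒ simplest 27/16
BBRBRBR: Left { 0 1 3/2 13/8 }, Right { 27/16 7/4 2 } ⇒ simplest 53/32
BBRBRBRB: Left { 0 1 3/2 13/8 53/32 }, Right { 27/16 7/4 2 } ⇒ simplest 107/64
BBRBRBRBR: Left { 0 1 3/2 13/8 53/32 }, Right { 107/64 27/16 7/4 2 } ⇒ simplest 213/128
BBRBRBRBRR: Left { 0 1 3/2 13/8 53/32 }, Right { 213/128 107/64 27/16 7/4 2 } ⇒ simplest 425/256
BBRBRBRBRRR: Left { 0 1 3/2 13/8 53/32 }, Right { 425/256 213/128 107/64 27/16 7/4 2 } ⇒ simplest 849/512
BBRBRBRBRRRR: Left { 0 1 3/2 13/8 53/32 }, Right { 849/512 425/256 213/128 107/64 27/16 7/4 2 } ⇒ simplest 1697/1024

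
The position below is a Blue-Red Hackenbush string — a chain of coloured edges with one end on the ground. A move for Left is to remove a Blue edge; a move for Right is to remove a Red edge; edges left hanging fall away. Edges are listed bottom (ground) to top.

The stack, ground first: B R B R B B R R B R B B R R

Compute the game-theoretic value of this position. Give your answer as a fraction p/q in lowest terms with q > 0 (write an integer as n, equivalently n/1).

val(B) = { 0 | none } so 1
val(BR) = { 0 | 1 } so 1/2
val(BRB) = { 0, 1/2 | 1 } so 3/4
val(BRBR) = { 0, 1/2 | 3/4, 1 } so 5/8
val(BRBRB) = { 0, 1/2, 5/8 | 3/4, 1 } so 11/16
val(BRBRBB) = { 0, 1/2, 5/8, 11/16 | 3/4, 1 } so 23/32
val(BRBRBBR) = { 0, 1/2, 5/8, 11/16 | 23/32, 3/4, 1 } so 45/64
val(BRBRBBRR) = { 0, 1/2, 5/8, 11/16 | 45/64, 23/32, 3/4, 1 } so 89/128
val(BRBRBBRRB) = { 0, 1/2, 5/8, 11/16, 89/128 | 45/64, 23/32, 3/4, 1 } so 179/256
val(BRBRBBRRBR) = { 0, 1/2, 5/8, 11/16, 89/128 | 179/256, 45/64, 23/32, 3/4, 1 } so 357/512
val(BRBRBBRRBRB) = { 0, 1/2, 5/8, 11/16, 89/128, 357/512 | 179/256, 45/64, 23/32, 3/4, 1 } so 715/1024
val(BRBRBBRRBRBB) = { 0, 1/2, 5/8, 11/16, 89/128, 357/512, 715/1024 | 179/256, 45/64, 23/32, 3/4, 1 } so 1431/2048
val(BRBRBBRRBRBBR) = { 0, 1/2, 5/8, 11/16, 89/128, 357/512, 715/1024 | 1431/2048, 179/256, 45/64, 23/32, 3/4, 1 } so 2861/4096
val(BRBRBBRRBRBBRR) = { 0, 1/2, 5/8, 11/16, 89/128, 357/512, 715/1024 | 2861/4096, 1431/2048, 179/256, 45/64, 23/32, 3/4, 1 } so 5721/8192

5721/8192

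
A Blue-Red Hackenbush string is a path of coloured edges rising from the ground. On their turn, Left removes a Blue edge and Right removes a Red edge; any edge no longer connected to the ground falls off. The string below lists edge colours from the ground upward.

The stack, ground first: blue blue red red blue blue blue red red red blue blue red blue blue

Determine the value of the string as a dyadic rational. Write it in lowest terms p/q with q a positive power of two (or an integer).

Build value(s[:k]) for k = 1..15, string s = blue blue red red blue blue blue red red red blue blue red blue blue.
value_1 [b]  L=[0]  R=[none]  gives 1
value_2 [bb]  L=[0 1]  R=[none]  gives 2
value_3 [bbr]  L=[0 1]  R=[2]  gives 3/2
value_4 [bbrr]  L=[0 1]  R=[3/2 2]  gives 5/4
value_5 [bbrrb]  L=[0 1 5/4]  R=[3/2 2]  gives 11/8
value_6 [bbrrbb]  L=[0 1 5/4 11/8]  R=[3/2 2]  gives 23/16
value_7 [bbrrbbb]  L=[0 1 5/4 11/8 23/16]  R=[3/2 2]  gives 47/32
value_8 [bbrrbbbr]  L=[0 1 5/4 11/8 23/16]  R=[47/32 3/2 2]  gives 93/64
value_9 [bbrrbbbrr]  L=[0 1 5/4 11/8 23/16]  R=[93/64 47/32 3/2 2]  gives 185/128
value_10 [bbrrbbbrrr]  L=[0 1 5/4 11/8 23/16]  R=[185/128 93/64 47/32 3/2 2]  gives 369/256
value_11 [bbrrbbbrrrb]  L=[0 1 5/4 11/8 23/16 369/256]  R=[185/128 93/64 47/32 3/2 2]  gives 739/512
value_12 [bbrrbbbrrrbb]  L=[0 1 5/4 11/8 23/16 369/256 739/512]  R=[185/128 93/64 47/32 3/2 2]  gives 1479/1024
value_13 [bbrrbbbrrrbbr]  L=[0 1 5/4 11/8 23/16 369/256 739/512]  R=[1479/1024 185/128 93/64 47/32 3/2 2]  gives 2957/2048
value_14 [bbrrbbbrrrbbrb]  L=[0 1 5/4 11/8 23/16 369/256 739/512 2957/2048]  R=[1479/1024 185/128 93/64 47/32 3/2 2]  gives 5915/4096
value_15 [bbrrbbbrrrbbrbb]  L=[0 1 5/4 11/8 23/16 369/256 739/512 2957/2048 5915/4096]  R=[1479/1024 185/128 93/64 47/32 3/2 2]  gives 11831/8192

11831/8192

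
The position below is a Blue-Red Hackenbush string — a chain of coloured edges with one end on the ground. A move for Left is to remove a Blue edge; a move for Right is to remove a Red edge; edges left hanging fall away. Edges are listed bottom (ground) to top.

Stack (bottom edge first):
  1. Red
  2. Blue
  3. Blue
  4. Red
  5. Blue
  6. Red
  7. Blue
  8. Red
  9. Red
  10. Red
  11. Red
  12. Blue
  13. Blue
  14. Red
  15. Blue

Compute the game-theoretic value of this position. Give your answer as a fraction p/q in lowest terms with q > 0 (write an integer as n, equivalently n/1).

-5605/16384

Recurse on prefixes of the 15-edge string Red Blue Blue Red Blue Red Blue Red Red Red Red Blue Blue Red Blue:
v(R) = { — | 0 } so -1
v(RB) = { -1 | 0 } so -1/2
v(RBB) = { -1 -1/2 | 0 } so -1/4
v(RBBR) = { -1 -1/2 | -1/4 0 } so -3/8
v(RBBRB) = { -1 -1/2 -3/8 | -1/4 0 } so -5/16
v(RBBRBR) = { -1 -1/2 -3/8 | -5/16 -1/4 0 } so -11/32
v(RBBRBRB) = { -1 -1/2 -3/8 -11/32 | -5/16 -1/4 0 } so -21/64
v(RBBRBRBR) = { -1 -1/2 -3/8 -11/32 | -21/64 -5/16 -1/4 0 } so -43/128
v(RBBRBRBRR) = { -1 -1/2 -3/8 -11/32 | -43/128 -21/64 -5/16 -1/4 0 } so -87/256
v(RBBRBRBRRR) = { -1 -1/2 -3/8 -11/32 | -87/256 -43/128 -21/64 -5/16 -1/4 0 } so -175/512
v(RBBRBRBRRRR) = { -1 -1/2 -3/8 -11/32 | -175/512 -87/256 -43/128 -21/64 -5/16 -1/4 0 } so -351/1024
v(RBBRBRBRRRRB) = { -1 -1/2 -3/8 -11/32 -351/1024 | -175/512 -87/256 -43/128 -21/64 -5/16 -1/4 0 } so -701/2048
v(RBBRBRBRRRRBB) = { -1 -1/2 -3/8 -11/32 -351/1024 -701/2048 | -175/512 -87/256 -43/128 -21/64 -5/16 -1/4 0 } so -1401/4096
v(RBBRBRBRRRRBBR) = { -1 -1/2 -3/8 -11/32 -351/1024 -701/2048 | -1401/4096 -175/512 -87/256 -43/128 -21/64 -5/16 -1/4 0 } so -2803/8192
v(RBBRBRBRRRRBBRB) = { -1 -1/2 -3/8 -11/32 -351/1024 -701/2048 -2803/8192 | -1401/4096 -175/512 -87/256 -43/128 -21/64 -5/16 -1/4 0 } so -5605/16384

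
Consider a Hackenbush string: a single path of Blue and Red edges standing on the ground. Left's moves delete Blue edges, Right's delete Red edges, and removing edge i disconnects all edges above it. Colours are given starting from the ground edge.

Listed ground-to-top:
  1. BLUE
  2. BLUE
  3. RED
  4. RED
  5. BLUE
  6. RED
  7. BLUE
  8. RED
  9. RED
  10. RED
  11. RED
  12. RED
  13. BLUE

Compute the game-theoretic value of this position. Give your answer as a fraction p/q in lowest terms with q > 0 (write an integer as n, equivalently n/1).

2691/2048

1 of 13 · B · max L 0 · min R +∞ -> 1
2 of 13 · BB · max L 1 · min R +∞ -> 2
3 of 13 · BBR · max L 1 · min R 2 -> 3/2
4 of 13 · BBRR · max L 1 · min R 3/2 -> 5/4
5 of 13 · BBRRB · max L 5/4 · min R 3/2 -> 11/8
6 of 13 · BBRRBR · max L 5/4 · min R 11/8 -> 21/16
7 of 13 · BBRRBRB · max L 21/16 · min R 11/8 -> 43/32
8 of 13 · BBRRBRBR · max L 21/16 · min R 43/32 -> 85/64
9 of 13 · BBRRBRBRR · max L 21/16 · min R 85/64 -> 169/128
10 of 13 · BBRRBRBRRR · max L 21/16 · min R 169/128 -> 337/256
11 of 13 · BBRRBRBRRRR · max L 21/16 · min R 337/256 -> 673/512
12 of 13 · BBRRBRBRRRRR · max L 21/16 · min R 673/512 -> 1345/1024
13 of 13 · BBRRBRBRRRRRB · max L 1345/1024 · min R 673/512 -> 2691/2048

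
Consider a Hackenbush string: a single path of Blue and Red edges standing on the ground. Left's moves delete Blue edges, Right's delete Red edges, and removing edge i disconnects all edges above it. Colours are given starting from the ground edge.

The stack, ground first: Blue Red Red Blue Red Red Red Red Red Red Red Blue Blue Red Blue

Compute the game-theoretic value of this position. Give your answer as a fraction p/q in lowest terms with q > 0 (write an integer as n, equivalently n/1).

4123/16384

1 of 15 · B · max L 0 · min R +∞ ⇒ 1
2 of 15 · BR · max L 0 · min R 1 ⇒ 1/2
3 of 15 · BRR · max L 0 · min R 1/2 ⇒ 1/4
4 of 15 · BRRB · max L 1/4 · min R 1/2 ⇒ 3/8
5 of 15 · BRRBR · max L 1/4 · min R 3/8 ⇒ 5/16
6 of 15 · BRRBRR · max L 1/4 · min R 5/16 ⇒ 9/32
7 of 15 · BRRBRRR · max L 1/4 · min R 9/32 ⇒ 17/64
8 of 15 · BRRBRRRR · max L 1/4 · min R 17/64 ⇒ 33/128
9 of 15 · BRRBRRRRR · max L 1/4 · min R 33/128 ⇒ 65/256
10 of 15 · BRRBRRRRRR · max L 1/4 · min R 65/256 ⇒ 129/512
11 of 15 · BRRBRRRRRRR · max L 1/4 · min R 129/512 ⇒ 257/1024
12 of 15 · BRRBRRRRRRRB · max L 257/1024 · min R 129/512 ⇒ 515/2048
13 of 15 · BRRBRRRRRRRBB · max L 515/2048 · min R 129/512 ⇒ 1031/4096
14 of 15 · BRRBRRRRRRRBBR · max L 515/2048 · min R 1031/4096 ⇒ 2061/8192
15 of 15 · BRRBRRRRRRRBBRB · max L 2061/8192 · min R 1031/4096 ⇒ 4123/16384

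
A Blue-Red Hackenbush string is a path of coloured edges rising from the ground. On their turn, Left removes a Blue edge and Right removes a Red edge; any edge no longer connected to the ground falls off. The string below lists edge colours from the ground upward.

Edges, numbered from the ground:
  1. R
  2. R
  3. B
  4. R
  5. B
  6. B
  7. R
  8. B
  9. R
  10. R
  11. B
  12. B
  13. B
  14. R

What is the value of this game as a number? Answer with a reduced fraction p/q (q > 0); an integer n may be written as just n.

Build G(s[:k]) for k = 1..14, string s = R R B R B B R B R R B B B R.
1 of 14 · R · max L −∞ · min R 0 => -1
2 of 14 · RR · max L −∞ · min R -1 => -2
3 of 14 · RRB · max L -2 · min R -1 => -3/2
4 of 14 · RRBR · max L -2 · min R -3/2 => -7/4
5 of 14 · RRBRB · max L -7/4 · min R -3/2 => -13/8
6 of 14 · RRBRBB · max L -13/8 · min R -3/2 => -25/16
7 of 14 · RRBRBBR · max L -13/8 · min R -25/16 => -51/32
8 of 14 · RRBRBBRB · max L -51/32 · min R -25/16 => -101/64
9 of 14 · RRBRBBRBR · max L -51/32 · min R -101/64 => -203/128
10 of 14 · RRBRBBRBRR · max L -51/32 · min R -203/128 => -407/256
11 of 14 · RRBRBBRBRRB · max L -407/256 · min R -203/128 => -813/512
12 of 14 · RRBRBBRBRRBB · max L -813/512 · min R -203/128 => -1625/1024
13 of 14 · RRBRBBRBRRBBB · max L -1625/1024 · min R -203/128 => -3249/2048
14 of 14 · RRBRBBRBRRBBBR · max L -1625/1024 · min R -3249/2048 => -6499/4096

-6499/4096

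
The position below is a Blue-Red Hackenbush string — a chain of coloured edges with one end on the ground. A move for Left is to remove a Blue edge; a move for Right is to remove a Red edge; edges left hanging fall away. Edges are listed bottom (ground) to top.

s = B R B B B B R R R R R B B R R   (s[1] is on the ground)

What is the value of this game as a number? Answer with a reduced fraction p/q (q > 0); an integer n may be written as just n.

step 1: add B to get B; options L={ 0 } R={ · } — 1
step 2: add R to get BR; options L={ 0 } R={ 1 } — 1/2
step 3: add B to get BRB; options L={ 0 1/2 } R={ 1 } — 3/4
step 4: add B to get BRBB; options L={ 0 1/2 3/4 } R={ 1 } — 7/8
step 5: add B to get BRBBB; options L={ 0 1/2 3/4 7/8 } R={ 1 } — 15/16
step 6: add B to get BRBBBB; options L={ 0 1/2 3/4 7/8 15/16 } R={ 1 } — 31/32
step 7: add R to get BRBBBBR; options L={ 0 1/2 3/4 7/8 15/16 } R={ 31/32 1 } — 61/64
step 8: add R to get BRBBBBRR; options L={ 0 1/2 3/4 7/8 15/16 } R={ 61/64 31/32 1 } — 121/128
step 9: add R to get BRBBBBRRR; options L={ 0 1/2 3/4 7/8 15/16 } R={ 121/128 61/64 31/32 1 } — 241/256
step 10: add R to get BRBBBBRRRR; options L={ 0 1/2 3/4 7/8 15/16 } R={ 241/256 121/128 61/64 31/32 1 } — 481/512
step 11: add R to get BRBBBBRRRRR; options L={ 0 1/2 3/4 7/8 15/16 } R={ 481/512 241/256 121/128 61/64 31/32 1 } — 961/1024
step 12: add B to get BRBBBBRRRRRB; options L={ 0 1/2 3/4 7/8 15/16 961/1024 } R={ 481/512 241/256 121/128 61/64 31/32 1 } — 1923/2048
step 13: add B to get BRBBBBRRRRRBB; options L={ 0 1/2 3/4 7/8 15/16 961/1024 1923/2048 } R={ 481/512 241/256 121/128 61/64 31/32 1 } — 3847/4096
step 14: add R to get BRBBBBRRRRRBBR; options L={ 0 1/2 3/4 7/8 15/16 961/1024 1923/2048 } R={ 3847/4096 481/512 241/256 121/128 61/64 31/32 1 } — 7693/8192
step 15: add R to get BRBBBBRRRRRBBRR; options L={ 0 1/2 3/4 7/8 15/16 961/1024 1923/2048 } R={ 7693/8192 3847/4096 481/512 241/256 121/128 61/64 31/32 1 } — 15385/16384

15385/16384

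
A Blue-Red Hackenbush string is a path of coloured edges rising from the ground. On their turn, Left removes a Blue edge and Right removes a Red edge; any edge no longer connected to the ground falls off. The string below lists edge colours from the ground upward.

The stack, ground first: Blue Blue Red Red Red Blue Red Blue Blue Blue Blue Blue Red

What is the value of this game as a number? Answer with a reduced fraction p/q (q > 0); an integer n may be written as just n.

2429/2048

1 of 13 · B · max L 0 · min R +∞ -> 1
2 of 13 · BB · max L 1 · min R +∞ -> 2
3 of 13 · BBR · max L 1 · min R 2 -> 3/2
4 of 13 · BBRR · max L 1 · min R 3/2 -> 5/4
5 of 13 · BBRRR · max L 1 · min R 5/4 -> 9/8
6 of 13 · BBRRRB · max L 9/8 · min R 5/4 -> 19/16
7 of 13 · BBRRRBR · max L 9/8 · min R 19/16 -> 37/32
8 of 13 · BBRRRBRB · max L 37/32 · min R 19/16 -> 75/64
9 of 13 · BBRRRBRBB · max L 75/64 · min R 19/16 -> 151/128
10 of 13 · BBRRRBRBBB · max L 151/128 · min R 19/16 -> 303/256
11 of 13 · BBRRRBRBBBB · max L 303/256 · min R 19/16 -> 607/512
12 of 13 · BBRRRBRBBBBB · max L 607/512 · min R 19/16 -> 1215/1024
13 of 13 · BBRRRBRBBBBBR · max L 607/512 · min R 1215/1024 -> 2429/2048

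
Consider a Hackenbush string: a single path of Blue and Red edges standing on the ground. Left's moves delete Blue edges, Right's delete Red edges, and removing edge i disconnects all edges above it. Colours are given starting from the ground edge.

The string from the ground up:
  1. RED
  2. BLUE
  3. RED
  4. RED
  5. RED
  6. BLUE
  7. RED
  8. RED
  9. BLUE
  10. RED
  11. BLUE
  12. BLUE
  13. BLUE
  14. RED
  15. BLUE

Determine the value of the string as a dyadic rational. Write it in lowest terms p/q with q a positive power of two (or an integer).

g(R) = { (no moves) | 0 } -> -1
g(RB) = { -1 | 0 } -> -1/2
g(RBR) = { -1 | -1/2,0 } -> -3/4
g(RBRR) = { -1 | -3/4,-1/2,0 } -> -7/8
g(RBRRR) = { -1 | -7/8,-3/4,-1/2,0 } -> -15/16
g(RBRRRB) = { -1,-15/16 | -7/8,-3/4,-1/2,0 } -> -29/32
g(RBRRRBR) = { -1,-15/16 | -29/32,-7/8,-3/4,-1/2,0 } -> -59/64
g(RBRRRBRR) = { -1,-15/16 | -59/64,-29/32,-7/8,-3/4,-1/2,0 } -> -119/128
g(RBRRRBRRB) = { -1,-15/16,-119/128 | -59/64,-29/32,-7/8,-3/4,-1/2,0 } -> -237/256
g(RBRRRBRRBR) = { -1,-15/16,-119/128 | -237/256,-59/64,-29/32,-7/8,-3/4,-1/2,0 } -> -475/512
g(RBRRRBRRBRB) = { -1,-15/16,-119/128,-475/512 | -237/256,-59/64,-29/32,-7/8,-3/4,-1/2,0 } -> -949/1024
g(RBRRRBRRBRBB) = { -1,-15/16,-119/128,-475/512,-949/1024 | -237/256,-59/64,-29/32,-7/8,-3/4,-1/2,0 } -> -1897/2048
g(RBRRRBRRBRBBB) = { -1,-15/16,-119/128,-475/512,-949/1024,-1897/2048 | -237/256,-59/64,-29/32,-7/8,-3/4,-1/2,0 } -> -3793/4096
g(RBRRRBRRBRBBBR) = { -1,-15/16,-119/128,-475/512,-949/1024,-1897/2048 | -3793/4096,-237/256,-59/64,-29/32,-7/8,-3/4,-1/2,0 } -> -7587/8192
g(RBRRRBRRBRBBBRB) = { -1,-15/16,-119/128,-475/512,-949/1024,-1897/2048,-7587/8192 | -3793/4096,-237/256,-59/64,-29/32,-7/8,-3/4,-1/2,0 } -> -15173/16384

-15173/16384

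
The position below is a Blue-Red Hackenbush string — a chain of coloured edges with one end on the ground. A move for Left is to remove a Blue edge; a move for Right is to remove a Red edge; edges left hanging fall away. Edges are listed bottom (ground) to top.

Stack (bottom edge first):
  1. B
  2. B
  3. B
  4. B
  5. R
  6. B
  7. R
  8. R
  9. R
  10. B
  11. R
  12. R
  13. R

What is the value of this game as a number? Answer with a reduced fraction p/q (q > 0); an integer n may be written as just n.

1809/512

Prefix values for B B B B R B R R R B R R R via {L|R} + simplicity:
step 1: add B to get B; options L={ 0 } R={ · } => 1
step 2: add B to get BB; options L={ 0,1 } R={ · } => 2
step 3: add B to get BBB; options L={ 0,1,2 } R={ · } => 3
step 4: add B to get BBBB; options L={ 0,1,2,3 } R={ · } => 4
step 5: add R to get BBBBR; options L={ 0,1,2,3 } R={ 4 } => 7/2
step 6: add B to get BBBBRB; options L={ 0,1,2,3,7/2 } R={ 4 } => 15/4
step 7: add R to get BBBBRBR; options L={ 0,1,2,3,7/2 } R={ 15/4,4 } => 29/8
step 8: add R to get BBBBRBRR; options L={ 0,1,2,3,7/2 } R={ 29/8,15/4,4 } => 57/16
step 9: add R to get BBBBRBRRR; options L={ 0,1,2,3,7/2 } R={ 57/16,29/8,15/4,4 } => 113/32
step 10: add B to get BBBBRBRRRB; options L={ 0,1,2,3,7/2,113/32 } R={ 57/16,29/8,15/4,4 } => 227/64
step 11: add R to get BBBBRBRRRBR; options L={ 0,1,2,3,7/2,113/32 } R={ 227/64,57/16,29/8,15/4,4 } => 453/128
step 12: add R to get BBBBRBRRRBRR; options L={ 0,1,2,3,7/2,113/32 } R={ 453/128,227/64,57/16,29/8,15/4,4 } => 905/256
step 13: add R to get BBBBRBRRRBRRR; options L={ 0,1,2,3,7/2,113/32 } R={ 905/256,453/128,227/64,57/16,29/8,15/4,4 } => 1809/512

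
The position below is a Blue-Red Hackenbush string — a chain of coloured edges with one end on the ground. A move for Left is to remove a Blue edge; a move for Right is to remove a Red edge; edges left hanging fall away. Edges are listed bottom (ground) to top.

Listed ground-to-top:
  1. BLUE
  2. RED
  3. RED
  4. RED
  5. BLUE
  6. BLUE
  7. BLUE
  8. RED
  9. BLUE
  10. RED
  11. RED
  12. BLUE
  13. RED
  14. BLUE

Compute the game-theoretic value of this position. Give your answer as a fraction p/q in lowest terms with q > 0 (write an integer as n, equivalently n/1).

Recurse on prefixes of the 14-edge string BLUE RED RED RED BLUE BLUE BLUE RED BLUE RED RED BLUE RED BLUE:
g(B) = { 0 | ∅ } = 1
g(BR) = { 0 | 1 } = 1/2
g(BRR) = { 0 | 1/2,1 } = 1/4
g(BRRR) = { 0 | 1/4,1/2,1 } = 1/8
g(BRRRB) = { 0,1/8 | 1/4,1/2,1 } = 3/16
g(BRRRBB) = { 0,1/8,3/16 | 1/4,1/2,1 } = 7/32
g(BRRRBBB) = { 0,1/8,3/16,7/32 | 1/4,1/2,1 } = 15/64
g(BRRRBBBR) = { 0,1/8,3/16,7/32 | 15/64,1/4,1/2,1 } = 29/128
g(BRRRBBBRB) = { 0,1/8,3/16,7/32,29/128 | 15/64,1/4,1/2,1 } = 59/256
g(BRRRBBBRBR) = { 0,1/8,3/16,7/32,29/128 | 59/256,15/64,1/4,1/2,1 } = 117/512
g(BRRRBBBRBRR) = { 0,1/8,3/16,7/32,29/128 | 117/512,59/256,15/64,1/4,1/2,1 } = 233/1024
g(BRRRBBBRBRRB) = { 0,1/8,3/16,7/32,29/128,233/1024 | 117/512,59/256,15/64,1/4,1/2,1 } = 467/2048
g(BRRRBBBRBRRBR) = { 0,1/8,3/16,7/32,29/128,233/1024 | 467/2048,117/512,59/256,15/64,1/4,1/2,1 } = 933/4096
g(BRRRBBBRBRRBRB) = { 0,1/8,3/16,7/32,29/128,233/1024,933/4096 | 467/2048,117/512,59/256,15/64,1/4,1/2,1 } = 1867/8192

1867/8192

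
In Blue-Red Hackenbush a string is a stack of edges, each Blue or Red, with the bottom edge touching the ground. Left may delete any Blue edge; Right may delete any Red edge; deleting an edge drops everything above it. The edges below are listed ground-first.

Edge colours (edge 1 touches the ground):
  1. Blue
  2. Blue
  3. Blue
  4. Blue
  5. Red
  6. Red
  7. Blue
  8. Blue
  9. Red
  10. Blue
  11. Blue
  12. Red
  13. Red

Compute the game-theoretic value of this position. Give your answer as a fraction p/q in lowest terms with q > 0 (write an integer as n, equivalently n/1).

1753/512

Prefix values for Blue Blue Blue Blue Red Red Blue Blue Red Blue Blue Red Red via {L|R} + simplicity:
edge 1 of 13 (Blue): { 0 | (no moves) } = 1
edge 2 of 13 (Blue): { 0; 1 | (no moves) } = 2
edge 3 of 13 (Blue): { 0; 1; 2 | (no moves) } = 3
edge 4 of 13 (Blue): { 0; 1; 2; 3 | (no moves) } = 4
edge 5 of 13 (Red): { 0; 1; 2; 3 | 4 } = 7/2
edge 6 of 13 (Red): { 0; 1; 2; 3 | 7/2; 4 } = 13/4
edge 7 of 13 (Blue): { 0; 1; 2; 3; 13/4 | 7/2; 4 } = 27/8
edge 8 of 13 (Blue): { 0; 1; 2; 3; 13/4; 27/8 | 7/2; 4 } = 55/16
edge 9 of 13 (Red): { 0; 1; 2; 3; 13/4; 27/8 | 55/16; 7/2; 4 } = 109/32
edge 10 of 13 (Blue): { 0; 1; 2; 3; 13/4; 27/8; 109/32 | 55/16; 7/2; 4 } = 219/64
edge 11 of 13 (Blue): { 0; 1; 2; 3; 13/4; 27/8; 109/32; 219/64 | 55/16; 7/2; 4 } = 439/128
edge 12 of 13 (Red): { 0; 1; 2; 3; 13/4; 27/8; 109/32; 219/64 | 439/128; 55/16; 7/2; 4 } = 877/256
edge 13 of 13 (Red): { 0; 1; 2; 3; 13/4; 27/8; 109/32; 219/64 | 877/256; 439/128; 55/16; 7/2; 4 } = 1753/512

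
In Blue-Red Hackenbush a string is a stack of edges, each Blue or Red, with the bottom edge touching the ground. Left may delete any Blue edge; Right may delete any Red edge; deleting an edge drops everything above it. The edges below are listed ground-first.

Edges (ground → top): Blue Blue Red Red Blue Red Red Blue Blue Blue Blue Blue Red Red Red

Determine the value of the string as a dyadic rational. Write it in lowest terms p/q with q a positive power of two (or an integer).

Recurse on prefixes of the 15-edge string Blue Blue Red Red Blue Red Red Blue Blue Blue Blue Blue Red Red Red:
1 of 15 · B · max L 0 · min R +∞ — 1
2 of 15 · BB · max L 1 · min R +∞ — 2
3 of 15 · BBR · max L 1 · min R 2 — 3/2
4 of 15 · BBRR · max L 1 · min R 3/2 — 5/4
5 of 15 · BBRRB · max L 5/4 · min R 3/2 — 11/8
6 of 15 · BBRRBR · max L 5/4 · min R 11/8 — 21/16
7 of 15 · BBRRBRR · max L 5/4 · min R 21/16 — 41/32
8 of 15 · BBRRBRRB · max L 41/32 · min R 21/16 — 83/64
9 of 15 · BBRRBRRBB · max L 83/64 · min R 21/16 — 167/128
10 of 15 · BBRRBRRBBB · max L 167/128 · min R 21/16 — 335/256
11 of 15 · BBRRBRRBBBB · max L 335/256 · min R 21/16 — 671/512
12 of 15 · BBRRBRRBBBBB · max L 671/512 · min R 21/16 — 1343/1024
13 of 15 · BBRRBRRBBBBBR · max L 671/512 · min R 1343/1024 — 2685/2048
14 of 15 · BBRRBRRBBBBBRR · max L 671/512 · min R 2685/2048 — 5369/4096
15 of 15 · BBRRBRRBBBBBRRR · max L 671/512 · min R 5369/4096 — 10737/8192

10737/8192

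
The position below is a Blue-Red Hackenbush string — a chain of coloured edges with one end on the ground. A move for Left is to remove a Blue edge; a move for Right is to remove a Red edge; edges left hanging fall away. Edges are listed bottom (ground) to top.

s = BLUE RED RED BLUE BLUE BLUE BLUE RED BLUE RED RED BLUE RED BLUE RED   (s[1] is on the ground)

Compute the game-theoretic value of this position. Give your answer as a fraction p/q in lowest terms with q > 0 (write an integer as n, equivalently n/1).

7829/16384

Recurse on prefixes of the 15-edge string BLUE RED RED BLUE BLUE BLUE BLUE RED BLUE RED RED BLUE RED BLUE RED:
1 of 15 · B · max L 0 · min R +∞ => 1
2 of 15 · BR · max L 0 · min R 1 => 1/2
3 of 15 · BRR · max L 0 · min R 1/2 => 1/4
4 of 15 · BRRB · max L 1/4 · min R 1/2 => 3/8
5 of 15 · BRRBB · max L 3/8 · min R 1/2 => 7/16
6 of 15 · BRRBBB · max L 7/16 · min R 1/2 => 15/32
7 of 15 · BRRBBBB · max L 15/32 · min R 1/2 => 31/64
8 of 15 · BRRBBBBR · max L 15/32 · min R 31/64 => 61/128
9 of 15 · BRRBBBBRB · max L 61/128 · min R 31/64 => 123/256
10 of 15 · BRRBBBBRBR · max L 61/128 · min R 123/256 => 245/512
11 of 15 · BRRBBBBRBRR · max L 61/128 · min R 245/512 => 489/1024
12 of 15 · BRRBBBBRBRRB · max L 489/1024 · min R 245/512 => 979/2048
13 of 15 · BRRBBBBRBRRBR · max L 489/1024 · min R 979/2048 => 1957/4096
14 of 15 · BRRBBBBRBRRBRB · max L 1957/4096 · min R 979/2048 => 3915/8192
15 of 15 · BRRBBBBRBRRBRBR · max L 1957/4096 · min R 3915/8192 => 7829/16384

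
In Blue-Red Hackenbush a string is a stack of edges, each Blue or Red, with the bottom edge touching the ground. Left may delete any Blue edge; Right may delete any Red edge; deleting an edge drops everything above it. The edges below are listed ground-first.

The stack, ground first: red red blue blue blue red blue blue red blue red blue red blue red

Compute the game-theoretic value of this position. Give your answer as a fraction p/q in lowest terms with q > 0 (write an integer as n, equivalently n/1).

-9387/8192

Build v(s[:k]) for k = 1..15, string s = red red blue blue blue red blue blue red blue red blue red blue red.
v(r) = { · | 0 } => -1
v(rr) = { · | -1; 0 } => -2
v(rrb) = { -2 | -1; 0 } => -3/2
v(rrbb) = { -2; -3/2 | -1; 0 } => -5/4
v(rrbbb) = { -2; -3/2; -5/4 | -1; 0 } => -9/8
v(rrbbbr) = { -2; -3/2; -5/4 | -9/8; -1; 0 } => -19/16
v(rrbbbrb) = { -2; -3/2; -5/4; -19/16 | -9/8; -1; 0 } => -37/32
v(rrbbbrbb) = { -2; -3/2; -5/4; -19/16; -37/32 | -9/8; -1; 0 } => -73/64
v(rrbbbrbbr) = { -2; -3/2; -5/4; -19/16; -37/32 | -73/64; -9/8; -1; 0 } => -147/128
v(rrbbbrbbrb) = { -2; -3/2; -5/4; -19/16; -37/32; -147/128 | -73/64; -9/8; -1; 0 } => -293/256
v(rrbbbrbbrbr) = { -2; -3/2; -5/4; -19/16; -37/32; -147/128 | -293/256; -73/64; -9/8; -1; 0 } => -587/512
v(rrbbbrbbrbrb) = { -2; -3/2; -5/4; -19/16; -37/32; -147/128; -587/512 | -293/256; -73/64; -9/8; -1; 0 } => -1173/1024
v(rrbbbrbbrbrbr) = { -2; -3/2; -5/4; -19/16; -37/32; -147/128; -587/512 | -1173/1024; -293/256; -73/64; -9/8; -1; 0 } => -2347/2048
v(rrbbbrbbrbrbrb) = { -2; -3/2; -5/4; -19/16; -37/32; -147/128; -587/512; -2347/2048 | -1173/1024; -293/256; -73/64; -9/8; -1; 0 } => -4693/4096
v(rrbbbrbbrbrbrbr) = { -2; -3/2; -5/4; -19/16; -37/32; -147/128; -587/512; -2347/2048 | -4693/4096; -1173/1024; -293/256; -73/64; -9/8; -1; 0 } => -9387/8192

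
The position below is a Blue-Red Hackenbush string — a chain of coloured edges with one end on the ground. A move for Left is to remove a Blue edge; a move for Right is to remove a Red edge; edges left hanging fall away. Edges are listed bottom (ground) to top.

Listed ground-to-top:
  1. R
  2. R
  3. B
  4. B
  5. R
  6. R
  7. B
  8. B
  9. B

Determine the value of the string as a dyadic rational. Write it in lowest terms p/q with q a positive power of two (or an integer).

-177/128

val_1 [R]  L=[]  R=[0]  ⇒ -1
val_2 [RR]  L=[]  R=[-1; 0]  ⇒ -2
val_3 [RRB]  L=[-2]  R=[-1; 0]  ⇒ -3/2
val_4 [RRBB]  L=[-2; -3/2]  R=[-1; 0]  ⇒ -5/4
val_5 [RRBBR]  L=[-2; -3/2]  R=[-5/4; -1; 0]  ⇒ -11/8
val_6 [RRBBRR]  L=[-2; -3/2]  R=[-11/8; -5/4; -1; 0]  ⇒ -23/16
val_7 [RRBBRRB]  L=[-2; -3/2; -23/16]  R=[-11/8; -5/4; -1; 0]  ⇒ -45/32
val_8 [RRBBRRBB]  L=[-2; -3/2; -23/16; -45/32]  R=[-11/8; -5/4; -1; 0]  ⇒ -89/64
val_9 [RRBBRRBBB]  L=[-2; -3/2; -23/16; -45/32; -89/64]  R=[-11/8; -5/4; -1; 0]  ⇒ -177/128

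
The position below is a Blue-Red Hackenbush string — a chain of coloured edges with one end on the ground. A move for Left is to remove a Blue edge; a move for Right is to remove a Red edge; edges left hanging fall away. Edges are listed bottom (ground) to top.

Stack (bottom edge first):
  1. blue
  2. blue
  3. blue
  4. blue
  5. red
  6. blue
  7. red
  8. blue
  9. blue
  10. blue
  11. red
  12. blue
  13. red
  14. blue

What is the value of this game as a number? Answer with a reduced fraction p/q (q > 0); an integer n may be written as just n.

val(b) = { 0 | (no moves) } = 1
val(bb) = { 0; 1 | (no moves) } = 2
val(bbb) = { 0; 1; 2 | (no moves) } = 3
val(bbbb) = { 0; 1; 2; 3 | (no moves) } = 4
val(bbbbr) = { 0; 1; 2; 3 | 4 } = 7/2
val(bbbbrb) = { 0; 1; 2; 3; 7/2 | 4 } = 15/4
val(bbbbrbr) = { 0; 1; 2; 3; 7/2 | 15/4; 4 } = 29/8
val(bbbbrbrb) = { 0; 1; 2; 3; 7/2; 29/8 | 15/4; 4 } = 59/16
val(bbbbrbrbb) = { 0; 1; 2; 3; 7/2; 29/8; 59/16 | 15/4; 4 } = 119/32
val(bbbbrbrbbb) = { 0; 1; 2; 3; 7/2; 29/8; 59/16; 119/32 | 15/4; 4 } = 239/64
val(bbbbrbrbbbr) = { 0; 1; 2; 3; 7/2; 29/8; 59/16; 119/32 | 239/64; 15/4; 4 } = 477/128
val(bbbbrbrbbbrb) = { 0; 1; 2; 3; 7/2; 29/8; 59/16; 119/32; 477/128 | 239/64; 15/4; 4 } = 955/256
val(bbbbrbrbbbrbr) = { 0; 1; 2; 3; 7/2; 29/8; 59/16; 119/32; 477/128 | 955/256; 239/64; 15/4; 4 } = 1909/512
val(bbbbrbrbbbrbrb) = { 0; 1; 2; 3; 7/2; 29/8; 59/16; 119/32; 477/128; 1909/512 | 955/256; 239/64; 15/4; 4 } = 3819/1024

3819/1024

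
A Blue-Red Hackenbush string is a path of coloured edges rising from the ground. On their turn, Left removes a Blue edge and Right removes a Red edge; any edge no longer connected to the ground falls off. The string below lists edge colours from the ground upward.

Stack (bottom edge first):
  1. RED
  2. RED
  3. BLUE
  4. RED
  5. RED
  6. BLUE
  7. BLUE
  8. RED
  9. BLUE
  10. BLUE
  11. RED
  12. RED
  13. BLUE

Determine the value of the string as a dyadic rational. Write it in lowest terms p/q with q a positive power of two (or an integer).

val_1 [R]  L=[·]  R=[0]  ⇒ -1
val_2 [RR]  L=[·]  R=[-1, 0]  ⇒ -2
val_3 [RRB]  L=[-2]  R=[-1, 0]  ⇒ -3/2
val_4 [RRBR]  L=[-2]  R=[-3/2, -1, 0]  ⇒ -7/4
val_5 [RRBRR]  L=[-2]  R=[-7/4, -3/2, -1, 0]  ⇒ -15/8
val_6 [RRBRRB]  L=[-2, -15/8]  R=[-7/4, -3/2, -1, 0]  ⇒ -29/16
val_7 [RRBRRBB]  L=[-2, -15/8, -29/16]  R=[-7/4, -3/2, -1, 0]  ⇒ -57/32
val_8 [RRBRRBBR]  L=[-2, -15/8, -29/16]  R=[-57/32, -7/4, -3/2, -1, 0]  ⇒ -115/64
val_9 [RRBRRBBRB]  L=[-2, -15/8, -29/16, -115/64]  R=[-57/32, -7/4, -3/2, -1, 0]  ⇒ -229/128
val_10 [RRBRRBBRBB]  L=[-2, -15/8, -29/16, -115/64, -229/128]  R=[-57/32, -7/4, -3/2, -1, 0]  ⇒ -457/256
val_11 [RRBRRBBRBBR]  L=[-2, -15/8, -29/16, -115/64, -229/128]  R=[-457/256, -57/32, -7/4, -3/2, -1, 0]  ⇒ -915/512
val_12 [RRBRRBBRBBRR]  L=[-2, -15/8, -29/16, -115/64, -229/128]  R=[-915/512, -457/256, -57/32, -7/4, -3/2, -1, 0]  ⇒ -1831/1024
val_13 [RRBRRBBRBBRRB]  L=[-2, -15/8, -29/16, -115/64, -229/128, -1831/1024]  R=[-915/512, -457/256, -57/32, -7/4, -3/2, -1, 0]  ⇒ -3661/2048

-3661/2048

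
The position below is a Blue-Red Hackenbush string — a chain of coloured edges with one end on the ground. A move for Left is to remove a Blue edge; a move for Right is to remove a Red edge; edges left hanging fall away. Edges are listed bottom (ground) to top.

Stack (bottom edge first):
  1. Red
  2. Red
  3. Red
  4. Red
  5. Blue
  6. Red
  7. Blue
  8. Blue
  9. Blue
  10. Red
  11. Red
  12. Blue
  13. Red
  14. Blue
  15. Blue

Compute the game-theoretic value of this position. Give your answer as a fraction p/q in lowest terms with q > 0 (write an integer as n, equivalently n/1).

-7273/2048

step 1: add Red to get R; options L={ none } R={ 0 } gives -1
step 2: add Red to get RR; options L={ none } R={ -1; 0 } gives -2
step 3: add Red to get RRR; options L={ none } R={ -2; -1; 0 } gives -3
step 4: add Red to get RRRR; options L={ none } R={ -3; -2; -1; 0 } gives -4
step 5: add Blue to get RRRRB; options L={ -4 } R={ -3; -2; -1; 0 } gives -7/2
step 6: add Red to get RRRRBR; options L={ -4 } R={ -7/2; -3; -2; -1; 0 } gives -15/4
step 7: add Blue to get RRRRBRB; options L={ -4; -15/4 } R={ -7/2; -3; -2; -1; 0 } gives -29/8
step 8: add Blue to get RRRRBRBB; options L={ -4; -15/4; -29/8 } R={ -7/2; -3; -2; -1; 0 } gives -57/16
step 9: add Blue to get RRRRBRBBB; options L={ -4; -15/4; -29/8; -57/16 } R={ -7/2; -3; -2; -1; 0 } gives -113/32
step 10: add Red to get RRRRBRBBBR; options L={ -4; -15/4; -29/8; -57/16 } R={ -113/32; -7/2; -3; -2; -1; 0 } gives -227/64
step 11: add Red to get RRRRBRBBBRR; options L={ -4; -15/4; -29/8; -57/16 } R={ -227/64; -113/32; -7/2; -3; -2; -1; 0 } gives -455/128
step 12: add Blue to get RRRRBRBBBRRB; options L={ -4; -15/4; -29/8; -57/16; -455/128 } R={ -227/64; -113/32; -7/2; -3; -2; -1; 0 } gives -909/256
step 13: add Red to get RRRRBRBBBRRBR; options L={ -4; -15/4; -29/8; -57/16; -455/128 } R={ -909/256; -227/64; -113/32; -7/2; -3; -2; -1; 0 } gives -1819/512
step 14: add Blue to get RRRRBRBBBRRBRB; options L={ -4; -15/4; -29/8; -57/16; -455/128; -1819/512 } R={ -909/256; -227/64; -113/32; -7/2; -3; -2; -1; 0 } gives -3637/1024
step 15: add Blue to get RRRRBRBBBRRBRBB; options L={ -4; -15/4; -29/8; -57/16; -455/128; -1819/512; -3637/1024 } R={ -909/256; -227/64; -113/32; -7/2; -3; -2; -1; 0 } gives -7273/2048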